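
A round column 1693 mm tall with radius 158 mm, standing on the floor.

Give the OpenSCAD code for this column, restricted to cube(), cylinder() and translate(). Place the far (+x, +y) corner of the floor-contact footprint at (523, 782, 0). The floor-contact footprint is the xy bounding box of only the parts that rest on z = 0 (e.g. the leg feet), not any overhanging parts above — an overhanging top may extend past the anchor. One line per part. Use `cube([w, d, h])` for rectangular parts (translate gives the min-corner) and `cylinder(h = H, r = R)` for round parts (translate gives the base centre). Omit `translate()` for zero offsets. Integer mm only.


translate([365, 624, 0]) cylinder(h = 1693, r = 158);


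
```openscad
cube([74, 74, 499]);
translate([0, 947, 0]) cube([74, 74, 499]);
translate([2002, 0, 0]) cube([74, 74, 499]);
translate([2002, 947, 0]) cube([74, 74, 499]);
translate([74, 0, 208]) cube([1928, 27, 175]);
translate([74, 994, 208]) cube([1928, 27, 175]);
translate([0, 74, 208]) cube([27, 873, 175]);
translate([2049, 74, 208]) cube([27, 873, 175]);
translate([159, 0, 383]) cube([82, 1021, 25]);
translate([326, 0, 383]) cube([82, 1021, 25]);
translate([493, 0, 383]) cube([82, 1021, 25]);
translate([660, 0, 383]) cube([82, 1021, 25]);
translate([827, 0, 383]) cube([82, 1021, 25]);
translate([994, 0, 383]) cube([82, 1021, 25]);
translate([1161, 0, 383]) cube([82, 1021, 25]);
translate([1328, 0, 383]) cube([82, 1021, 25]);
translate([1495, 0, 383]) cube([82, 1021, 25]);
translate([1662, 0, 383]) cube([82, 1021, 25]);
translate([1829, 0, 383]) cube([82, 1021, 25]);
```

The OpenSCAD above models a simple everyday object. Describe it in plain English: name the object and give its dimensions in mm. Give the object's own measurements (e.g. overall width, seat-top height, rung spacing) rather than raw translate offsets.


A bed frame 2076 mm long (x) by 1021 mm wide (y). Four 74×74 mm corner posts, 499 mm tall, at the corners of the footprint. Four rails of 27 mm thickness and 175 mm height run between adjacent posts with their undersides at z = 208 mm, their outer faces flush with the outside of the frame (the two x-running rails run between the posts' inner faces; the two y-running rails run between the posts' inner faces). 11 slats, each 82 mm wide (x) and 25 mm thick, lie across the top of the two x-running rails, running the full 1021 mm width of the frame in y; along x they sit between the end posts with a 85 mm gap after the −x posts and between neighbouring slats, leaving 91 mm before the +x posts.


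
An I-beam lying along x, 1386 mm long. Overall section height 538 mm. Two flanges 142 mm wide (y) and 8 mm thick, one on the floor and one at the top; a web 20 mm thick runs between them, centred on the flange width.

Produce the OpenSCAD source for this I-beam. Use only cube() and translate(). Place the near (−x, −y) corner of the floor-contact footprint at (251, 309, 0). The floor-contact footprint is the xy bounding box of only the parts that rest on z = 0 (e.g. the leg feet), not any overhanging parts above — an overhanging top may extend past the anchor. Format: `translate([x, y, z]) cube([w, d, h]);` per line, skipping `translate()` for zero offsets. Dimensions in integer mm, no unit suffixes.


translate([251, 309, 0]) cube([1386, 142, 8]);
translate([251, 370, 8]) cube([1386, 20, 522]);
translate([251, 309, 530]) cube([1386, 142, 8]);


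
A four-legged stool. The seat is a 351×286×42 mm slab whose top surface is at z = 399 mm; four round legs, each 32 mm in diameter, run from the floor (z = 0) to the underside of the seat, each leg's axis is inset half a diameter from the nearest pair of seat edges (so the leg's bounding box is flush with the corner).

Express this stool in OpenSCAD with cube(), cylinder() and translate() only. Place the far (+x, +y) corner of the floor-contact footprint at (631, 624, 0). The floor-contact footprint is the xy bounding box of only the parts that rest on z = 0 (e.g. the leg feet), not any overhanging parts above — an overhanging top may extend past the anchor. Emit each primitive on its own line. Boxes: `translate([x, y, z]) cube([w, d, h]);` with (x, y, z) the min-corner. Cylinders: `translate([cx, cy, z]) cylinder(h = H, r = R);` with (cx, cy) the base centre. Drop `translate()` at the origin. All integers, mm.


translate([280, 338, 357]) cube([351, 286, 42]);
translate([296, 354, 0]) cylinder(h = 357, r = 16);
translate([615, 354, 0]) cylinder(h = 357, r = 16);
translate([296, 608, 0]) cylinder(h = 357, r = 16);
translate([615, 608, 0]) cylinder(h = 357, r = 16);


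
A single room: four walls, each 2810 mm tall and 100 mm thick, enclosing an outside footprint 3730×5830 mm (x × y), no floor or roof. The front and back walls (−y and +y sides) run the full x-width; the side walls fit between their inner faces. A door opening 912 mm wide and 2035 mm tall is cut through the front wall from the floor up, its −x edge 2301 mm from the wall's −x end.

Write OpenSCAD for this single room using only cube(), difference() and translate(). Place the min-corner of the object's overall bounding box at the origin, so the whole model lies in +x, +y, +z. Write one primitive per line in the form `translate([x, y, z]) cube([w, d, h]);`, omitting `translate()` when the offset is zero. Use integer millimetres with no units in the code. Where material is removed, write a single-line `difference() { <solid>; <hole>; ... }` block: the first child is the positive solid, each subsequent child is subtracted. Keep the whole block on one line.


difference() { cube([3730, 100, 2810]); translate([2301, 0, 0]) cube([912, 100, 2035]); }
translate([0, 5730, 0]) cube([3730, 100, 2810]);
translate([0, 100, 0]) cube([100, 5630, 2810]);
translate([3630, 100, 0]) cube([100, 5630, 2810]);


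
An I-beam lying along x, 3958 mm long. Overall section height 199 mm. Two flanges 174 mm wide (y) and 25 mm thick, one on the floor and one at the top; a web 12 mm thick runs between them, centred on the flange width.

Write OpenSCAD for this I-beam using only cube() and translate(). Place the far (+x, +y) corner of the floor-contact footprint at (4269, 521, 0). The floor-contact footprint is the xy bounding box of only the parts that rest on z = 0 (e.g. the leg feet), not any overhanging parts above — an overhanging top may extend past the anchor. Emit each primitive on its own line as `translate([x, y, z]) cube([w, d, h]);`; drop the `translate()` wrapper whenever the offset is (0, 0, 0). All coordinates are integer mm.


translate([311, 347, 0]) cube([3958, 174, 25]);
translate([311, 428, 25]) cube([3958, 12, 149]);
translate([311, 347, 174]) cube([3958, 174, 25]);


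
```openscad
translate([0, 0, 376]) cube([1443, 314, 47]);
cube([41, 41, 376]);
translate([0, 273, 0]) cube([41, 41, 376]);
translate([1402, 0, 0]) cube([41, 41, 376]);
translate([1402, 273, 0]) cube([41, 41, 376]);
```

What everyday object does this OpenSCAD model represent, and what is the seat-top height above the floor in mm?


A bench. The seat-top height is 423 mm.

A long slab on four corner posts — a bench. The slab sits at z = 376 with thickness 47, so the top is 376 + 47 = 423 mm.


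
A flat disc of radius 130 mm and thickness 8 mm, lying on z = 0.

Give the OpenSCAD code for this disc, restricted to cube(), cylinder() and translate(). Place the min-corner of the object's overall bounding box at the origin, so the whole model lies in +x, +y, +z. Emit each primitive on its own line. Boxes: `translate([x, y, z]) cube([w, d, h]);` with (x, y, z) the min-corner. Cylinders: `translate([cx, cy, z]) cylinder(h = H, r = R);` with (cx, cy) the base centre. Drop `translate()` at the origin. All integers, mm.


translate([130, 130, 0]) cylinder(h = 8, r = 130);


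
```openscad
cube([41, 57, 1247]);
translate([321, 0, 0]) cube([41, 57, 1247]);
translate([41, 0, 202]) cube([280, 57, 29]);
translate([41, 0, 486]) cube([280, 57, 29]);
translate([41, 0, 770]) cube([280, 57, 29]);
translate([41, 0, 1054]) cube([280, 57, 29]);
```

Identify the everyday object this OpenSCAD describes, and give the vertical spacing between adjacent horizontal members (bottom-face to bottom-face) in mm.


A ladder. The rung spacing is 284 mm.

Two tall 41×57 posts with 4 short bars between them — a ladder. Adjacent rungs sit at z = 202 and z = 486, so the spacing is 486 − 202 = 284 mm.


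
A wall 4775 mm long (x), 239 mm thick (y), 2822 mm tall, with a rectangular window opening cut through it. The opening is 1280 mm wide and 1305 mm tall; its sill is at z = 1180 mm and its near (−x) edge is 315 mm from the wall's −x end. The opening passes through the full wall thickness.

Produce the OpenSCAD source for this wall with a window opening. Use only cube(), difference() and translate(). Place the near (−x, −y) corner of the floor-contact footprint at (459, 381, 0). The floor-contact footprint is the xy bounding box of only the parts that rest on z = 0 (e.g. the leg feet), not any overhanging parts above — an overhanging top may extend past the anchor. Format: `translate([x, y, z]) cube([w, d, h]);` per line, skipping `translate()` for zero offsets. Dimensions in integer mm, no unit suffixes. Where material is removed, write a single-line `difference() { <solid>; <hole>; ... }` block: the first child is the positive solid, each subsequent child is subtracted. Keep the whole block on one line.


difference() { translate([459, 381, 0]) cube([4775, 239, 2822]); translate([774, 381, 1180]) cube([1280, 239, 1305]); }


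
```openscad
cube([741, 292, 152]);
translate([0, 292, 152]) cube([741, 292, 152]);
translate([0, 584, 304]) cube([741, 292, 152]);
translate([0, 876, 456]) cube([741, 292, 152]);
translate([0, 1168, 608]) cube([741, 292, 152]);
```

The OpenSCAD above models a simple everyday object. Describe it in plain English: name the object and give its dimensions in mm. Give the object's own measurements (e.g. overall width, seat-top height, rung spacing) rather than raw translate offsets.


A straight staircase of 5 solid steps. Each step is 741 mm wide (x), 292 mm deep (y, the going) and 152 mm tall (the rise). The first step rests on the floor; each subsequent step sits one going further in +y and one rise higher in +z, directly behind and above the previous step with no overlap.


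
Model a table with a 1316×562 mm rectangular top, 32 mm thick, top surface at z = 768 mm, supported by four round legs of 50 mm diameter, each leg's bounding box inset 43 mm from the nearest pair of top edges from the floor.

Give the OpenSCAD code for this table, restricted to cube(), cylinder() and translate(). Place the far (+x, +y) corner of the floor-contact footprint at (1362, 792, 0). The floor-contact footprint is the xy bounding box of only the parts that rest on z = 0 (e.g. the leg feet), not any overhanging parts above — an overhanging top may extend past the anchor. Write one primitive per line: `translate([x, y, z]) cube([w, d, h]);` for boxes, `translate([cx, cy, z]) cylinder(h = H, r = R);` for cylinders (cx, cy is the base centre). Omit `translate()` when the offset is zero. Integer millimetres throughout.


translate([89, 273, 736]) cube([1316, 562, 32]);
translate([157, 341, 0]) cylinder(h = 736, r = 25);
translate([1337, 341, 0]) cylinder(h = 736, r = 25);
translate([157, 767, 0]) cylinder(h = 736, r = 25);
translate([1337, 767, 0]) cylinder(h = 736, r = 25);


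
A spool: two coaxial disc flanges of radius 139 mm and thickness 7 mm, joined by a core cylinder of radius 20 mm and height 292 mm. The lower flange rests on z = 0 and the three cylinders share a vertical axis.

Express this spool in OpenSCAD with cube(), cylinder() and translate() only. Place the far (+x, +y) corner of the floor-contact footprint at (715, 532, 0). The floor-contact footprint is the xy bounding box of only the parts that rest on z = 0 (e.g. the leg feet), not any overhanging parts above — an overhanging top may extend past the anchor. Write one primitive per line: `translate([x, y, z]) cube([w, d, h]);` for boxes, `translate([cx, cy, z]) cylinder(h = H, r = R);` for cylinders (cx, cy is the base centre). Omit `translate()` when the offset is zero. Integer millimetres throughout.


translate([576, 393, 0]) cylinder(h = 7, r = 139);
translate([576, 393, 7]) cylinder(h = 292, r = 20);
translate([576, 393, 299]) cylinder(h = 7, r = 139);


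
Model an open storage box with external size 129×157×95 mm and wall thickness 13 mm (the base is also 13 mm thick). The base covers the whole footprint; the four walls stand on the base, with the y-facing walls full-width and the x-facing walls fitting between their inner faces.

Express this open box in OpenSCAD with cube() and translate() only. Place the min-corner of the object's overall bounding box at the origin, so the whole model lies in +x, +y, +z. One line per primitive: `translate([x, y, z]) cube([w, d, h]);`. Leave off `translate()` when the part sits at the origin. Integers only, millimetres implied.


cube([129, 157, 13]);
translate([0, 0, 13]) cube([129, 13, 82]);
translate([0, 144, 13]) cube([129, 13, 82]);
translate([0, 13, 13]) cube([13, 131, 82]);
translate([116, 13, 13]) cube([13, 131, 82]);


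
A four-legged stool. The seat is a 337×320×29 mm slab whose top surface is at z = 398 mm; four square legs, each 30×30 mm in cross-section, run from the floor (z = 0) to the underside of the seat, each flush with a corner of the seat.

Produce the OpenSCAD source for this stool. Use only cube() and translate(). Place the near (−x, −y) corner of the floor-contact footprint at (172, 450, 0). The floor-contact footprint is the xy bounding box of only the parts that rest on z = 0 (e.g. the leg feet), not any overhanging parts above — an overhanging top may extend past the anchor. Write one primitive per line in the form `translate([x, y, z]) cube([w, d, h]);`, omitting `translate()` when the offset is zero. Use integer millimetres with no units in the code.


translate([172, 450, 369]) cube([337, 320, 29]);
translate([172, 450, 0]) cube([30, 30, 369]);
translate([479, 450, 0]) cube([30, 30, 369]);
translate([172, 740, 0]) cube([30, 30, 369]);
translate([479, 740, 0]) cube([30, 30, 369]);


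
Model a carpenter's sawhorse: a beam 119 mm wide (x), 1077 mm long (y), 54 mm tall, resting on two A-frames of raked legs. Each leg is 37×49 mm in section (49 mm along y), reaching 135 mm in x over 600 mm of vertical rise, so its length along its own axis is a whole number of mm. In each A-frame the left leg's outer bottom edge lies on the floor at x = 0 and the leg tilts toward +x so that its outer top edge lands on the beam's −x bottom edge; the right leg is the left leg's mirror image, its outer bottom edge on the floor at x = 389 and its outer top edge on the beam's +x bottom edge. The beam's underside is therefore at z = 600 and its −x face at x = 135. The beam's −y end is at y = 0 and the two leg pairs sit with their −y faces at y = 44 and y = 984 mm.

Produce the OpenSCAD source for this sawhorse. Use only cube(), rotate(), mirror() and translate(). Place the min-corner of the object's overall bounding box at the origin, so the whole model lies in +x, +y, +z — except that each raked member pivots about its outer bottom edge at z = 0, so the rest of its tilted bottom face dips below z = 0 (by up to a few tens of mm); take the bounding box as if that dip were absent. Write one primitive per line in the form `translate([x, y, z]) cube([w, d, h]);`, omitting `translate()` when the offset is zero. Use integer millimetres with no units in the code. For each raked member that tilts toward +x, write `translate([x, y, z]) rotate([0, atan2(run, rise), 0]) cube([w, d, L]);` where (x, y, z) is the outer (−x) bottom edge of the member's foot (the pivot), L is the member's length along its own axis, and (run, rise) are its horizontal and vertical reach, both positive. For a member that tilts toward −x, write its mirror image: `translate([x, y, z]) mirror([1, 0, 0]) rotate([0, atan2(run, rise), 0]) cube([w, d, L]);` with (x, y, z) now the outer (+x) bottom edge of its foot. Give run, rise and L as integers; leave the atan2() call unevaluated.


// leg length = √(135² + 600²) = 615
// right-leg outer foot x = 2·135 + 119 = 389
// beam min-corner = (135, 0, 600)
translate([135, 0, 600]) cube([119, 1077, 54]);
translate([0, 44, 0]) rotate([0, atan2(135, 600), 0]) cube([37, 49, 615]);
translate([389, 44, 0]) mirror([1, 0, 0]) rotate([0, atan2(135, 600), 0]) cube([37, 49, 615]);
translate([0, 984, 0]) rotate([0, atan2(135, 600), 0]) cube([37, 49, 615]);
translate([389, 984, 0]) mirror([1, 0, 0]) rotate([0, atan2(135, 600), 0]) cube([37, 49, 615]);


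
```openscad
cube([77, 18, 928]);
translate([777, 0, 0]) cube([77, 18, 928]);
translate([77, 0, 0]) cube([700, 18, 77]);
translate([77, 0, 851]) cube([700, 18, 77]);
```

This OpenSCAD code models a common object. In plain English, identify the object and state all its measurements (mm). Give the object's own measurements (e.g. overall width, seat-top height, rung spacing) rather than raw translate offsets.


A rectangular picture frame lying in the x–z plane (depth along y). The opening is 700 mm wide (x) by 774 mm tall (z), surrounded by a border 77 mm wide on all four sides. The frame is 18 mm deep and is made of two full-height vertical stiles with two horizontal rails fitted between them.


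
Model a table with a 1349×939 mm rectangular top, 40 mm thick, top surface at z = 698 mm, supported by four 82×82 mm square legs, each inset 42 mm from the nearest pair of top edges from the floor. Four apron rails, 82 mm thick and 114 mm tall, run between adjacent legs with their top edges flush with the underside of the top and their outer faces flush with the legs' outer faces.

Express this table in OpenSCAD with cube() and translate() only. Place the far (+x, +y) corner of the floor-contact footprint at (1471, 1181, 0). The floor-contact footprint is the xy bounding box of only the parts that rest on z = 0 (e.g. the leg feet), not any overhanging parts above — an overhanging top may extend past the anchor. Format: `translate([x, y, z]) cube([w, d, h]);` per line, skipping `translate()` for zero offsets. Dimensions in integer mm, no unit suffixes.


// leg_h = 698 - 40 = 658
// apron z = 658 - 114 = 544
translate([164, 284, 658]) cube([1349, 939, 40]);
translate([206, 326, 0]) cube([82, 82, 658]);
translate([1389, 326, 0]) cube([82, 82, 658]);
translate([206, 1099, 0]) cube([82, 82, 658]);
translate([1389, 1099, 0]) cube([82, 82, 658]);
translate([288, 326, 544]) cube([1101, 82, 114]);
translate([288, 1099, 544]) cube([1101, 82, 114]);
translate([206, 408, 544]) cube([82, 691, 114]);
translate([1389, 408, 544]) cube([82, 691, 114]);


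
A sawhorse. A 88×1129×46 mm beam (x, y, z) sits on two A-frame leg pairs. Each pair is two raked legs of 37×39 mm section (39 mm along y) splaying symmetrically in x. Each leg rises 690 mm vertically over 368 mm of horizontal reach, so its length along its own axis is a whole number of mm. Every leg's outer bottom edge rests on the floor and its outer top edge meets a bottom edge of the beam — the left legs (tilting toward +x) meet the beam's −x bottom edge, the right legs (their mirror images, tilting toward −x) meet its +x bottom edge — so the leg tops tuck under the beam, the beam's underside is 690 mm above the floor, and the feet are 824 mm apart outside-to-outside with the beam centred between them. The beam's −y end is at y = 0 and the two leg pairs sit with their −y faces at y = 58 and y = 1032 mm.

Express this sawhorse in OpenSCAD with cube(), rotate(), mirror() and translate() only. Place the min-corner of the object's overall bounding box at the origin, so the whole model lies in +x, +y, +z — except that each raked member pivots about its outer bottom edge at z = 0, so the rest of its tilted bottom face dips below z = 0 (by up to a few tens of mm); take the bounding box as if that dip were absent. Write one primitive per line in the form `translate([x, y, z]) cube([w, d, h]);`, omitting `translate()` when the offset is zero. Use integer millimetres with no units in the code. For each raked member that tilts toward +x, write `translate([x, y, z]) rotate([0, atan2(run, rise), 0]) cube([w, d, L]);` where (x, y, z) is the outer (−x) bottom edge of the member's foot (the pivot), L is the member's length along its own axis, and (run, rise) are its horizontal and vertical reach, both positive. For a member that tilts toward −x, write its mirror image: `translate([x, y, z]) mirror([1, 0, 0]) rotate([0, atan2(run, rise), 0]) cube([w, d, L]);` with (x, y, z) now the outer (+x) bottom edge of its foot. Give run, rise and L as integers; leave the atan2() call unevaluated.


// leg length = √(368² + 690²) = 782
// right-leg outer foot x = 2·368 + 88 = 824
// beam min-corner = (368, 0, 690)
translate([368, 0, 690]) cube([88, 1129, 46]);
translate([0, 58, 0]) rotate([0, atan2(368, 690), 0]) cube([37, 39, 782]);
translate([824, 58, 0]) mirror([1, 0, 0]) rotate([0, atan2(368, 690), 0]) cube([37, 39, 782]);
translate([0, 1032, 0]) rotate([0, atan2(368, 690), 0]) cube([37, 39, 782]);
translate([824, 1032, 0]) mirror([1, 0, 0]) rotate([0, atan2(368, 690), 0]) cube([37, 39, 782]);


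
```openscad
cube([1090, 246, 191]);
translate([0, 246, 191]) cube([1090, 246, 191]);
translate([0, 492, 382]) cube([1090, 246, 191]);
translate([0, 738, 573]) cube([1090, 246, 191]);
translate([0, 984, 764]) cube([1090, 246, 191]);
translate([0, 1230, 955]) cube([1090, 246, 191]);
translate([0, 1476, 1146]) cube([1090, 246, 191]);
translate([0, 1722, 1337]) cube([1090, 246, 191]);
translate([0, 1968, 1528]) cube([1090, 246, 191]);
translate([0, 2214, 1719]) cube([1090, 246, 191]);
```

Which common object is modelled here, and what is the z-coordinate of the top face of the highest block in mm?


A staircase. The total rise is 1910 mm.

10 identical blocks, each offset up and back from the previous — a staircase. Each step is 191 mm tall and there are 10 of them, so the total rise is 10 × 191 = 1910 mm.


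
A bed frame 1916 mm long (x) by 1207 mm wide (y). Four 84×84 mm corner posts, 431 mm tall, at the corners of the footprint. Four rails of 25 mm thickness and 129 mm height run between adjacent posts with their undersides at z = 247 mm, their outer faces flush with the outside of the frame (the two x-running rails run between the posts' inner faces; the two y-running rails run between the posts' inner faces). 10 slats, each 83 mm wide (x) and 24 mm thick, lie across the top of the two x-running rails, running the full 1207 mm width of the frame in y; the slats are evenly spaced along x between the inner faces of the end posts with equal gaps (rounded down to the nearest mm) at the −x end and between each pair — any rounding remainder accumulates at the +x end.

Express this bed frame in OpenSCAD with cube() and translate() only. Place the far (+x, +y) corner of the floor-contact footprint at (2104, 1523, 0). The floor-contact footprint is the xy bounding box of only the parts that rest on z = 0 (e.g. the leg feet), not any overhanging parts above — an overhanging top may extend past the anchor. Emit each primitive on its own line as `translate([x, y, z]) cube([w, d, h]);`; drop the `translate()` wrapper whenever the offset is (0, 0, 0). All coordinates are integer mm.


translate([188, 316, 0]) cube([84, 84, 431]);
translate([188, 1439, 0]) cube([84, 84, 431]);
translate([2020, 316, 0]) cube([84, 84, 431]);
translate([2020, 1439, 0]) cube([84, 84, 431]);
translate([272, 316, 247]) cube([1748, 25, 129]);
translate([272, 1498, 247]) cube([1748, 25, 129]);
translate([188, 400, 247]) cube([25, 1039, 129]);
translate([2079, 400, 247]) cube([25, 1039, 129]);
translate([355, 316, 376]) cube([83, 1207, 24]);
translate([521, 316, 376]) cube([83, 1207, 24]);
translate([687, 316, 376]) cube([83, 1207, 24]);
translate([853, 316, 376]) cube([83, 1207, 24]);
translate([1019, 316, 376]) cube([83, 1207, 24]);
translate([1185, 316, 376]) cube([83, 1207, 24]);
translate([1351, 316, 376]) cube([83, 1207, 24]);
translate([1517, 316, 376]) cube([83, 1207, 24]);
translate([1683, 316, 376]) cube([83, 1207, 24]);
translate([1849, 316, 376]) cube([83, 1207, 24]);


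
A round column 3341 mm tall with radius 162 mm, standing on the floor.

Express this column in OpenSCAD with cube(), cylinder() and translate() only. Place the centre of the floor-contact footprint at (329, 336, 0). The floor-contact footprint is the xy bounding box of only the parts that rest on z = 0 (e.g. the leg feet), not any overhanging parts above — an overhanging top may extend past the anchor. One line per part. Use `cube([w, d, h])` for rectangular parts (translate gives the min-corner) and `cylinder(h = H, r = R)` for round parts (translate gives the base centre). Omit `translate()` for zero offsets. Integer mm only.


translate([329, 336, 0]) cylinder(h = 3341, r = 162);


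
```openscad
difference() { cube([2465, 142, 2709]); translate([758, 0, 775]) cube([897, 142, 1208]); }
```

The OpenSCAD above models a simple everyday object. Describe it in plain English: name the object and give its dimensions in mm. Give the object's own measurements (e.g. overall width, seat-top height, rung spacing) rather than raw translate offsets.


A wall 2465 mm long (x), 142 mm thick (y), 2709 mm tall, with a rectangular window opening cut through it. The opening is 897 mm wide and 1208 mm tall; its sill is at z = 775 mm and its near (−x) edge is 758 mm from the wall's −x end. The opening passes through the full wall thickness.


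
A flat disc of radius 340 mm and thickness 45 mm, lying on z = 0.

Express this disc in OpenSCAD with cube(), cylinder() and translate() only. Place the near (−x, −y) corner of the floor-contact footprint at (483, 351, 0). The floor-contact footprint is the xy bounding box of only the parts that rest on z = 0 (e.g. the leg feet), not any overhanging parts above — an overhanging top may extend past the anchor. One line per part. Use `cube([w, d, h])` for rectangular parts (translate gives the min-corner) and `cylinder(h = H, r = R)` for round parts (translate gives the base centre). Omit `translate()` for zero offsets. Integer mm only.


translate([823, 691, 0]) cylinder(h = 45, r = 340);


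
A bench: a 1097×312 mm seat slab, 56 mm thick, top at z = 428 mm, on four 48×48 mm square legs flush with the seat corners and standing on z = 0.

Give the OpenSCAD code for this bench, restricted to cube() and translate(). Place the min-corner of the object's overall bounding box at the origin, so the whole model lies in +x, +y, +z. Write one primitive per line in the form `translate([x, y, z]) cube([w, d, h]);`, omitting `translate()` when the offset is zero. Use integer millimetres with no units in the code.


translate([0, 0, 372]) cube([1097, 312, 56]);
cube([48, 48, 372]);
translate([0, 264, 0]) cube([48, 48, 372]);
translate([1049, 0, 0]) cube([48, 48, 372]);
translate([1049, 264, 0]) cube([48, 48, 372]);


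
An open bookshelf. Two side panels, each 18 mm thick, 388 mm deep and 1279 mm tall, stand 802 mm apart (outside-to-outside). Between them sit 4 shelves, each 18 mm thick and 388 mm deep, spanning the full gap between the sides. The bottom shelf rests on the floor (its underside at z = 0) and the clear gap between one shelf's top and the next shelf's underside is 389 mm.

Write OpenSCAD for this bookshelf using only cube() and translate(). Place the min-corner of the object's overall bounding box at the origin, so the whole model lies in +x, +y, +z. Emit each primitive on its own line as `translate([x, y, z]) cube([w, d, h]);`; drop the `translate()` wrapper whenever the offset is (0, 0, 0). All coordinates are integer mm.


cube([18, 388, 1279]);
translate([784, 0, 0]) cube([18, 388, 1279]);
translate([18, 0, 0]) cube([766, 388, 18]);
translate([18, 0, 407]) cube([766, 388, 18]);
translate([18, 0, 814]) cube([766, 388, 18]);
translate([18, 0, 1221]) cube([766, 388, 18]);


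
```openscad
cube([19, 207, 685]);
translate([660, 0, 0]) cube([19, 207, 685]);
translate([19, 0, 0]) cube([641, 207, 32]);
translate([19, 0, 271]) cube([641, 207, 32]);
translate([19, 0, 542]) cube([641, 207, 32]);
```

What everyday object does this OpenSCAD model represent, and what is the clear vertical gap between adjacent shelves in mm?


A bookshelf. The clear shelf gap is 239 mm.

Two tall side panels with 3 horizontal boards between them — a bookshelf. The first two shelf undersides are at z = 0 and z = 271; with shelf thickness 32, the clear gap is 271 − 0 − 32 = 239 mm.


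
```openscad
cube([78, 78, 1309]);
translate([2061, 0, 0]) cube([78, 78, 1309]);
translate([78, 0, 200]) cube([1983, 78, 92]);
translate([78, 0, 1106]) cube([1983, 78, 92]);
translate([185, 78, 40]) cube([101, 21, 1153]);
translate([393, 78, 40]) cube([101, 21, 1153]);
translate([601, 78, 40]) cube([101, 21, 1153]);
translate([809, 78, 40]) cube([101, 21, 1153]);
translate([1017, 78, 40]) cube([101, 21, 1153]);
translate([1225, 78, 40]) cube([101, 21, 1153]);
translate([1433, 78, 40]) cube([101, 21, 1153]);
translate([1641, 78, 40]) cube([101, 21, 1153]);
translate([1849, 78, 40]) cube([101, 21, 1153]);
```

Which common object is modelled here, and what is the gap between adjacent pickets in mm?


A fence section. The picket gap is 107 mm.

Two posts, two rails, 9 pickets — a fence section. Span 1983 mm holds 9 pickets of 101 mm with 10 equal gaps: ⌊(1983 − 9·101) / 10⌋ = 107 mm.


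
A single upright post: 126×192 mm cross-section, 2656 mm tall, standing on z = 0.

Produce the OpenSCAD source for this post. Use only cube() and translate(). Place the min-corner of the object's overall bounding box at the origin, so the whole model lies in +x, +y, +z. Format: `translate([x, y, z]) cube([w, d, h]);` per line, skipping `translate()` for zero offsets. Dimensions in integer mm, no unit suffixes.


cube([126, 192, 2656]);


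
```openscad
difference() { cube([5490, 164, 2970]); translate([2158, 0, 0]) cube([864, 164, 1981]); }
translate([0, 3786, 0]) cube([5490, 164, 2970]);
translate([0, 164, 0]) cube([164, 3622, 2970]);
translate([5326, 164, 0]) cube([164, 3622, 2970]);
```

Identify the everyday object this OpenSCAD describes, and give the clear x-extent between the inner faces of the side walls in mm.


A single room. The interior width is 5162 mm.

Four walls enclosing a rectangle with a door in the front wall — a room. Outside width 5490 minus two 164 mm walls gives 5162 mm.


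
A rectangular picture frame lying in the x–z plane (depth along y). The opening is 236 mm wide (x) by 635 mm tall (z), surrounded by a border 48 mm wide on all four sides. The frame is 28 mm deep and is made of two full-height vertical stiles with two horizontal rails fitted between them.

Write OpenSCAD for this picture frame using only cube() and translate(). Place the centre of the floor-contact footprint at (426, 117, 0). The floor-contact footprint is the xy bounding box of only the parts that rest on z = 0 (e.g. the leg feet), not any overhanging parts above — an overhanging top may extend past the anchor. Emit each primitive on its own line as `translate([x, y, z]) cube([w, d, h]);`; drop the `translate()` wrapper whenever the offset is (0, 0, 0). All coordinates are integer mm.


translate([260, 103, 0]) cube([48, 28, 731]);
translate([544, 103, 0]) cube([48, 28, 731]);
translate([308, 103, 0]) cube([236, 28, 48]);
translate([308, 103, 683]) cube([236, 28, 48]);


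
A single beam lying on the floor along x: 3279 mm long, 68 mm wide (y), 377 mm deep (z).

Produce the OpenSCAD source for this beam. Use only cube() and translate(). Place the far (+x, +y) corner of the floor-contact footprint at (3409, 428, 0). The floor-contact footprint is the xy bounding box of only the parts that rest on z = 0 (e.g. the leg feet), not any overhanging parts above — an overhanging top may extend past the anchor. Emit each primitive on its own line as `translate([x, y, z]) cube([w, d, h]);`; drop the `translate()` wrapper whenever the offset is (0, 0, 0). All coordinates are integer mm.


translate([130, 360, 0]) cube([3279, 68, 377]);


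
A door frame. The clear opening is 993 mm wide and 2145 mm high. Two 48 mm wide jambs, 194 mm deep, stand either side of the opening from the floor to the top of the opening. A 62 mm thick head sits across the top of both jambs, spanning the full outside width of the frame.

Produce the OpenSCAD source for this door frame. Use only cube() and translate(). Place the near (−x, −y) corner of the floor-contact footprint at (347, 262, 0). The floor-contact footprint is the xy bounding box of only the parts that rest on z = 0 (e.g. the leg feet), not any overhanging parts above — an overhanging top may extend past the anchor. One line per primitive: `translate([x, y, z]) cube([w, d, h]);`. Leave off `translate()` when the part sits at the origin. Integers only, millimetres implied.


translate([347, 262, 0]) cube([48, 194, 2145]);
translate([1388, 262, 0]) cube([48, 194, 2145]);
translate([347, 262, 2145]) cube([1089, 194, 62]);


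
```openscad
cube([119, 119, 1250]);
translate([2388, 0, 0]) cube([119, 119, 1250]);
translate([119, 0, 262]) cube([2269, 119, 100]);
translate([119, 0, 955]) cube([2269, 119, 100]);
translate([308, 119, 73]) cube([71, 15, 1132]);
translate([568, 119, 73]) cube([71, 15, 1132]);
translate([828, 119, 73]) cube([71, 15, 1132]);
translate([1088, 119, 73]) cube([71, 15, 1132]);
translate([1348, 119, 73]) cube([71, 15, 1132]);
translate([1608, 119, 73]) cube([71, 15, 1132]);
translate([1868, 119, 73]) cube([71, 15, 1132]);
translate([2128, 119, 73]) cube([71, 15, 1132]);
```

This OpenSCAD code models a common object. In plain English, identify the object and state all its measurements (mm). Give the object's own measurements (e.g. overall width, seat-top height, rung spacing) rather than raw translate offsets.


A fence section. Two 119×119 mm posts, 1250 mm tall, stand on the floor with a clear span of 2269 mm between their inner faces. Two horizontal rails of 119×100 mm section span the gap between the posts with their undersides at z = 262 mm and z = 955 mm, flush with the posts' −y face. 8 pickets, each 71 mm wide, 15 mm thick and 1132 mm tall, are fixed to the +y face of the rails with their bottoms at z = 73 mm, spaced across the span with a 189 mm gap after the −x post and between neighbouring pickets and before the +x post.


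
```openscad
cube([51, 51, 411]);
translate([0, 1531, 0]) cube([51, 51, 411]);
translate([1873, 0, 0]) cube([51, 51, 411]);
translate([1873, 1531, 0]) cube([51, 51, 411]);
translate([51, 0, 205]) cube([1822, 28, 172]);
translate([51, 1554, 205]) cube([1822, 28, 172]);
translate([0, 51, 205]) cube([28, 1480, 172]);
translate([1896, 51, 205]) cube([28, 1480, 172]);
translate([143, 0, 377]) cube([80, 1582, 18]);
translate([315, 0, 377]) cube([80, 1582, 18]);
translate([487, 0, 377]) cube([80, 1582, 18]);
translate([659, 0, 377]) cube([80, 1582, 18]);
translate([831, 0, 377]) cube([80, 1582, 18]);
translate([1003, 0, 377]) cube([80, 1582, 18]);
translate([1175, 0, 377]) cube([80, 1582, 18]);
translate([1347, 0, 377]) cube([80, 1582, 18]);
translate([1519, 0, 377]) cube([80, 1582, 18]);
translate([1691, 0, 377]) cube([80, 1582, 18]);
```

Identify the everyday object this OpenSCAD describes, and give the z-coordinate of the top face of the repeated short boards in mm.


A bed frame. The slat-top height is 395 mm.

Four posts, four rails, and a row of slats — a bed frame. Slats sit on the rails at z = 205 + 172 = 377; with slat thickness 18, the top is 395 mm.


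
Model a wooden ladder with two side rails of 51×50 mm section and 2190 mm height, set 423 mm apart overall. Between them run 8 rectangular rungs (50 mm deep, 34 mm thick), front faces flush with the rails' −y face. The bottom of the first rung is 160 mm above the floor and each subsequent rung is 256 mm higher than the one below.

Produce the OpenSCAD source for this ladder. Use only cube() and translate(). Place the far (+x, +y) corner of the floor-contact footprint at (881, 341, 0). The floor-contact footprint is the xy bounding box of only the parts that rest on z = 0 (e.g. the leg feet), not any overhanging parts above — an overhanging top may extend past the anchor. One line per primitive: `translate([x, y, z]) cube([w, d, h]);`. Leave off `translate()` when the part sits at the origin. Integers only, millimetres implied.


translate([458, 291, 0]) cube([51, 50, 2190]);
translate([830, 291, 0]) cube([51, 50, 2190]);
translate([509, 291, 160]) cube([321, 50, 34]);
translate([509, 291, 416]) cube([321, 50, 34]);
translate([509, 291, 672]) cube([321, 50, 34]);
translate([509, 291, 928]) cube([321, 50, 34]);
translate([509, 291, 1184]) cube([321, 50, 34]);
translate([509, 291, 1440]) cube([321, 50, 34]);
translate([509, 291, 1696]) cube([321, 50, 34]);
translate([509, 291, 1952]) cube([321, 50, 34]);


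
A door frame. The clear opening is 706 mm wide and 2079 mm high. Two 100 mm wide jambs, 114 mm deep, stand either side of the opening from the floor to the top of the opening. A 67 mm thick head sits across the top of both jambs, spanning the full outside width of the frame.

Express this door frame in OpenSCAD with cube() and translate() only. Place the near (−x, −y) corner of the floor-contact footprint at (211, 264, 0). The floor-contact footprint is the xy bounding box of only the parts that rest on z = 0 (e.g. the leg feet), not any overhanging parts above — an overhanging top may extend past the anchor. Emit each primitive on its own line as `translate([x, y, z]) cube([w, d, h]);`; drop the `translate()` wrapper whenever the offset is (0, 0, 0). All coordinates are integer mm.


translate([211, 264, 0]) cube([100, 114, 2079]);
translate([1017, 264, 0]) cube([100, 114, 2079]);
translate([211, 264, 2079]) cube([906, 114, 67]);


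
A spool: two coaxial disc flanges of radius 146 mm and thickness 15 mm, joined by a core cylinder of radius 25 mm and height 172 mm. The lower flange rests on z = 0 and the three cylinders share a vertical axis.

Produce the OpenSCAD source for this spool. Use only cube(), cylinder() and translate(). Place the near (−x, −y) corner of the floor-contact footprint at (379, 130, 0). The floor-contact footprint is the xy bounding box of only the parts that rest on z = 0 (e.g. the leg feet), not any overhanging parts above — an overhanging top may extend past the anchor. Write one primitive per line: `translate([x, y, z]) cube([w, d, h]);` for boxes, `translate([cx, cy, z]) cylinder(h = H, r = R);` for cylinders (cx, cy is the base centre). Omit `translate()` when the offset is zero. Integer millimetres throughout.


translate([525, 276, 0]) cylinder(h = 15, r = 146);
translate([525, 276, 15]) cylinder(h = 172, r = 25);
translate([525, 276, 187]) cylinder(h = 15, r = 146);


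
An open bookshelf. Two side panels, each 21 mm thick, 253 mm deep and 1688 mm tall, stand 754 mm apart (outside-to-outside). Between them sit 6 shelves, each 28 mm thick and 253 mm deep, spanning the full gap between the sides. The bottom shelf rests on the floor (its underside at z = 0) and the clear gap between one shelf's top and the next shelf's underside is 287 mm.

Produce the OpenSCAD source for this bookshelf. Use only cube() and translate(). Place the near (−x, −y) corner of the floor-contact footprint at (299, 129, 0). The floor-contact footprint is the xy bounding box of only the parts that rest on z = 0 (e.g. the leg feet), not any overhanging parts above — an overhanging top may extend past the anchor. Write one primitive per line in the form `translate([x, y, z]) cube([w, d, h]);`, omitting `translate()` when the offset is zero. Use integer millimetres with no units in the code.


translate([299, 129, 0]) cube([21, 253, 1688]);
translate([1032, 129, 0]) cube([21, 253, 1688]);
translate([320, 129, 0]) cube([712, 253, 28]);
translate([320, 129, 315]) cube([712, 253, 28]);
translate([320, 129, 630]) cube([712, 253, 28]);
translate([320, 129, 945]) cube([712, 253, 28]);
translate([320, 129, 1260]) cube([712, 253, 28]);
translate([320, 129, 1575]) cube([712, 253, 28]);
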